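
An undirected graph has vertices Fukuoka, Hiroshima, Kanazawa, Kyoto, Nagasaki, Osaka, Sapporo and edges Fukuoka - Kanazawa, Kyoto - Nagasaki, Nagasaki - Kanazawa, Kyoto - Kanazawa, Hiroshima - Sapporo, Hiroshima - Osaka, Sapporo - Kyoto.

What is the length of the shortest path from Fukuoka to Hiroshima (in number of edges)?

4

Distance 0: Fukuoka.
Distance 1: Kanazawa.
Distance 2: Kyoto, Nagasaki.
Distance 3: Sapporo.
Distance 4: Hiroshima — contains Hiroshima.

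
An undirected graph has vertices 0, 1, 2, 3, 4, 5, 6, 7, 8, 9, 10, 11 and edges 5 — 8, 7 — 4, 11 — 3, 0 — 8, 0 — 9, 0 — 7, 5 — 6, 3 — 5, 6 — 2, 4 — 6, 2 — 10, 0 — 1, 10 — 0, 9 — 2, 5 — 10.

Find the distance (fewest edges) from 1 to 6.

Distance 0: 1.
Distance 1: 0.
Distance 2: 7, 8, 9, 10.
Distance 3: 2, 4, 5.
Distance 4: 3, 6 — contains 6.

4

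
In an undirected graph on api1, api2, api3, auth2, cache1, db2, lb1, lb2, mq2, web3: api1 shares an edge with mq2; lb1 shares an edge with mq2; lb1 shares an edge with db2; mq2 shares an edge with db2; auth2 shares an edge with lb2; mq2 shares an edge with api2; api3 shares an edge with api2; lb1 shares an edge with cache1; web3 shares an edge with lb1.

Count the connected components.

2

From api1: component {api1, api2, api3, cache1, db2, lb1, mq2, web3}.
From auth2: component {auth2, lb2}.
That's 2 components.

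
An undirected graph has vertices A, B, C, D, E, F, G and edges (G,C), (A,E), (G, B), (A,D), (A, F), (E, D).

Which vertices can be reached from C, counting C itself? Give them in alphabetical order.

B, C, G

Start at C.
Its neighbours: G.
Then their neighbours: B.
Nothing further is reachable.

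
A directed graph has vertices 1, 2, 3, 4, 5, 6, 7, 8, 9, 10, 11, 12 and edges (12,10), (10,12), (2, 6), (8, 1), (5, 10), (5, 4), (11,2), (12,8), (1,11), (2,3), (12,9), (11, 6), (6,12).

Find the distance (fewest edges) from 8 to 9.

5

Distance 0: 8.
Distance 1: 1.
Distance 2: 11.
Distance 3: 2, 6.
Distance 4: 3, 12.
Distance 5: 9, 10 — contains 9.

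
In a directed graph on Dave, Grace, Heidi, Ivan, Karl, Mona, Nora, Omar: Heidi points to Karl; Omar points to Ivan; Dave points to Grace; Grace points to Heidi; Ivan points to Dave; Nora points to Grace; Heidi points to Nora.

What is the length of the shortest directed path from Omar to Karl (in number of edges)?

Distance 0: Omar.
Distance 1: Ivan.
Distance 2: Dave.
Distance 3: Grace.
Distance 4: Heidi.
Distance 5: Karl, Nora — contains Karl.

5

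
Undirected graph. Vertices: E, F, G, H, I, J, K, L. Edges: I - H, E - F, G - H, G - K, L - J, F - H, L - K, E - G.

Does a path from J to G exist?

Yes

Explore from J.
Distance 1: reach L.
Distance 2: reach K.
Distance 3: reach G.
Found G.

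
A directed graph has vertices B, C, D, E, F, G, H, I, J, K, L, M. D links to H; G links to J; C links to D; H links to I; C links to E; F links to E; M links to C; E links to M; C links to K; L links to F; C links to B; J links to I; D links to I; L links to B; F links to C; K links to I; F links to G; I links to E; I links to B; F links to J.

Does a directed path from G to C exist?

Yes

Explore from G.
Distance 1: reach J.
Distance 2: reach I.
Distance 3: reach B, E.
Distance 4: reach M.
Distance 5: reach C.
Found C.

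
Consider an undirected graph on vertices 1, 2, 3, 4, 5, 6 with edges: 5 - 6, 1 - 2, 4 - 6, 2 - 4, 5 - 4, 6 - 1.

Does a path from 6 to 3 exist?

No

Explore from 6.
Distance 1: reach 1, 4, 5.
Distance 2: reach 2.
The search is exhausted without reaching 3; it lies in a different component.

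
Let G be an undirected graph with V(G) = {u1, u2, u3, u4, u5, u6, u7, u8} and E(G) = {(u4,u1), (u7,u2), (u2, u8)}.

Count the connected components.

5

From u1: component {u1, u4}.
From u2: component {u2, u7, u8}.
From u3: component {u3}.
From u5: component {u5}.
From u6: component {u6}.
That's 5 components.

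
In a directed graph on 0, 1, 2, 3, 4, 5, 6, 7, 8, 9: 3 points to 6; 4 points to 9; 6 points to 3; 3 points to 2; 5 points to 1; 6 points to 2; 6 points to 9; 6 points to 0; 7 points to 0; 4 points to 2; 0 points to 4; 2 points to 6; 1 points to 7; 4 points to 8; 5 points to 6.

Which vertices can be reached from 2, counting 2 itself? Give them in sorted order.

Start at 2.
Its neighbours: 6.
Then their neighbours: 0, 3, 9.
Then next layer: 4.
Then next layer: 8.
Nothing further is reachable.

0, 2, 3, 4, 6, 8, 9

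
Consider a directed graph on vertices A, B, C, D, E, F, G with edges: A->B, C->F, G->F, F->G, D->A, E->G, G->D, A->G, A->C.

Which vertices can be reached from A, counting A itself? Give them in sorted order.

A, B, C, D, F, G

Start at A.
Its neighbours: B, C, G.
Then their neighbours: D, F.
Nothing further is reachable.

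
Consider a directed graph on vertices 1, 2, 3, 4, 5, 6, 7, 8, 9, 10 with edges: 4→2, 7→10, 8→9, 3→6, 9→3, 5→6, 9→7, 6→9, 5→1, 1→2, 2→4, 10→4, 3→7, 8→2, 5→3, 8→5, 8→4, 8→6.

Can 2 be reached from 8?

Explore from 8.
Distance 1: reach 2, 4, 5, 6, 9.
Found 2.

Yes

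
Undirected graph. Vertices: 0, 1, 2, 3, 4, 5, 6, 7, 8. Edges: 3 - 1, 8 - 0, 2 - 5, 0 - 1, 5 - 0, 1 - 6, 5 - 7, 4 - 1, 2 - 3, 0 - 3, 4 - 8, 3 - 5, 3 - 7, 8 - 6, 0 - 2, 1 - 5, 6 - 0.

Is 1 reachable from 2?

Yes

Explore from 2.
Distance 1: reach 0, 3, 5.
Distance 2: reach 1, 6, 7, 8.
Found 1.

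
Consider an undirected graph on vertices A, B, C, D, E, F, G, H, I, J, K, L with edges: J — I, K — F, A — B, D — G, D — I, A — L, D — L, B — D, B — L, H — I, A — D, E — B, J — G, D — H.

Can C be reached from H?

No

Explore from H.
Distance 1: reach D, I.
Distance 2: reach A, B, G, J, L.
Distance 3: reach E.
The search is exhausted without reaching C; it lies in a different component.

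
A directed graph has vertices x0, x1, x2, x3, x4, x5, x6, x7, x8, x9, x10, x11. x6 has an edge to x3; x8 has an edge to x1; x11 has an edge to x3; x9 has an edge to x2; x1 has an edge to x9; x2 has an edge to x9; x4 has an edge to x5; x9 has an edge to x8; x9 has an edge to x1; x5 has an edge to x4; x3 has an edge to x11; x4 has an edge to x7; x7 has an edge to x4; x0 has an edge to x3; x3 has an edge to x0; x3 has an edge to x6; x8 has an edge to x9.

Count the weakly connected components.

From x0: component {x0, x3, x6, x11}.
From x1: component {x1, x2, x8, x9}.
From x4: component {x4, x5, x7}.
From x10: component {x10}.
That's 4 components.

4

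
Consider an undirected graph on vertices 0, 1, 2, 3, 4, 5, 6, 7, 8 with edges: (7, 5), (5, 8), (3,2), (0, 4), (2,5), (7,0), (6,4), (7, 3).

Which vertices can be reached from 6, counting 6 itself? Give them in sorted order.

Start at 6.
Its neighbours: 4.
Then their neighbours: 0.
Then next layer: 7.
Then next layer: 3, 5.
Then next layer: 2, 8.
Nothing further is reachable.

0, 2, 3, 4, 5, 6, 7, 8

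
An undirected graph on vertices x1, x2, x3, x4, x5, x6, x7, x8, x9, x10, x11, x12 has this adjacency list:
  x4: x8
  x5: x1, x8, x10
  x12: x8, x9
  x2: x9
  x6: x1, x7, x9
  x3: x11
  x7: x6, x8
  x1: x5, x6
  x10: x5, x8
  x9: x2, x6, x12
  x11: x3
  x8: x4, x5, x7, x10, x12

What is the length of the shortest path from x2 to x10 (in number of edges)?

4

Distance 0: x2.
Distance 1: x9.
Distance 2: x6, x12.
Distance 3: x1, x7, x8.
Distance 4: x4, x5, x10 — contains x10.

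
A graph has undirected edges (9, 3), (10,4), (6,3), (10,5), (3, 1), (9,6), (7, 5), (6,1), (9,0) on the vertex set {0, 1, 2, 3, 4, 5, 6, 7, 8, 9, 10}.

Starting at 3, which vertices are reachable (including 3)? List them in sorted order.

Start at 3.
Its neighbours: 1, 6, 9.
Then their neighbours: 0.
Nothing further is reachable.

0, 1, 3, 6, 9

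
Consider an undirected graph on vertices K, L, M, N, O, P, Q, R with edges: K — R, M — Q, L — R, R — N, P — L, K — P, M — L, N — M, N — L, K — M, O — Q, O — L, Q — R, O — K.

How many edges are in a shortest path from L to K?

2

Distance 0: L.
Distance 1: M, N, O, P, R.
Distance 2: K, Q — contains K.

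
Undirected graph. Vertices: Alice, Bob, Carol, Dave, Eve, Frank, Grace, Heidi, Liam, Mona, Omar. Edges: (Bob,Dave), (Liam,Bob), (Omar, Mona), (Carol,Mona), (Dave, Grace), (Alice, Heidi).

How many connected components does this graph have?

5

From Alice: component {Alice, Heidi}.
From Bob: component {Bob, Dave, Grace, Liam}.
From Carol: component {Carol, Mona, Omar}.
From Eve: component {Eve}.
From Frank: component {Frank}.
That's 5 components.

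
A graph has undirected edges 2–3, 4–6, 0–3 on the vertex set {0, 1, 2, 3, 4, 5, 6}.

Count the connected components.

4

From 0: component {0, 2, 3}.
From 1: component {1}.
From 4: component {4, 6}.
From 5: component {5}.
That's 4 components.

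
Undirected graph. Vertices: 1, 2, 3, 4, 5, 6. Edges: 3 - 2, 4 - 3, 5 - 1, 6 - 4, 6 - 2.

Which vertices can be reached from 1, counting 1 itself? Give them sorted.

1, 5

Start at 1.
Its neighbours: 5.
Nothing further is reachable.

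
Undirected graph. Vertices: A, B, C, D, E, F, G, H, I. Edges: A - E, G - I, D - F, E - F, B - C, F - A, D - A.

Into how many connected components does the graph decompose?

4

From A: component {A, D, E, F}.
From B: component {B, C}.
From G: component {G, I}.
From H: component {H}.
That's 4 components.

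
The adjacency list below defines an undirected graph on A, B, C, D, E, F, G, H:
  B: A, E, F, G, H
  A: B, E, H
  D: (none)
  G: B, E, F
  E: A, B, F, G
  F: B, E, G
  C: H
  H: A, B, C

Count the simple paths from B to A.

7

B–A
B–E–A
B–F–E–A
B–F–G–E–A
B–G–E–A
B–G–F–E–A
B–H–A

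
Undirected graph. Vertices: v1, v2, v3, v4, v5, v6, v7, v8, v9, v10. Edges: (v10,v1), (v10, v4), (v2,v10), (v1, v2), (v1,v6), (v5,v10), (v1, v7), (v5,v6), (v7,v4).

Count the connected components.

From v1: component {v1, v2, v4, v5, v6, v7, v10}.
From v3: component {v3}.
From v8: component {v8}.
From v9: component {v9}.
That's 4 components.

4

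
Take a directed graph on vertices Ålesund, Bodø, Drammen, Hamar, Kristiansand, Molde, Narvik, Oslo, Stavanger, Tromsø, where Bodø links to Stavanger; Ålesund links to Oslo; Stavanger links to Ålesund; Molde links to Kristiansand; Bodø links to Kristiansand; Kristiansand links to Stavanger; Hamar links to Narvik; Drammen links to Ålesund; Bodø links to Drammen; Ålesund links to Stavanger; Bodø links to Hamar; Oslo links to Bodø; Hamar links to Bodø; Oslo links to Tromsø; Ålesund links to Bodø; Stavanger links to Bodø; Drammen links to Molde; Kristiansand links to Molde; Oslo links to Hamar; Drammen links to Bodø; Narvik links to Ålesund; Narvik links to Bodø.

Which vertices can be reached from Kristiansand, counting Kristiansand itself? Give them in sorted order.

Ålesund, Bodø, Drammen, Hamar, Kristiansand, Molde, Narvik, Oslo, Stavanger, Tromsø

Start at Kristiansand.
Its neighbours: Molde, Stavanger.
Then their neighbours: Ålesund, Bodø.
Then next layer: Drammen, Hamar, Oslo.
Then next layer: Narvik, Tromsø.
Every vertex is now reached.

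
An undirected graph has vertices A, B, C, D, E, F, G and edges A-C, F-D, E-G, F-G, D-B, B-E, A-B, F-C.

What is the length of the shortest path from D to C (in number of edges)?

2

Distance 0: D.
Distance 1: B, F.
Distance 2: A, C, E, G — contains C.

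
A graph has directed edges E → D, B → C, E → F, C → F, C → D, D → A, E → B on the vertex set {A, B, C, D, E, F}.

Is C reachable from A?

A has no outgoing edges, so nothing is reachable from it.

No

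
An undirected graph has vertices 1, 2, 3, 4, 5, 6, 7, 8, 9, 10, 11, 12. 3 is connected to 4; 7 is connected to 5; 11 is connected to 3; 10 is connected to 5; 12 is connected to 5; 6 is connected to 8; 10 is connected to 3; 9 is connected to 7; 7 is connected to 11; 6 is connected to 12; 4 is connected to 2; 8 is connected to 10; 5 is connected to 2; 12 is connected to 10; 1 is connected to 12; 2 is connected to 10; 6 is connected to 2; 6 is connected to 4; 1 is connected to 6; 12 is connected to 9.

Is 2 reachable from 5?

Yes

Explore from 5.
Distance 1: reach 2, 7, 10, 12.
Found 2.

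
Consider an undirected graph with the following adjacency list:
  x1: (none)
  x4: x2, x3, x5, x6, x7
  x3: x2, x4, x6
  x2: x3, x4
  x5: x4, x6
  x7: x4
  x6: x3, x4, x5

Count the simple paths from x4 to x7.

1

x4–x7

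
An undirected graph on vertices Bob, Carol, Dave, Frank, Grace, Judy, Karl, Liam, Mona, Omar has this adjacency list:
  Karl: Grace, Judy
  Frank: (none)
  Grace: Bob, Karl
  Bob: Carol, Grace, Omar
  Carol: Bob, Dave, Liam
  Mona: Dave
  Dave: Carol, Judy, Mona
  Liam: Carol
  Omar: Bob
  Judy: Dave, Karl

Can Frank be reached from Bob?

No

Explore from Bob.
Distance 1: reach Carol, Grace, Omar.
Distance 2: reach Dave, Karl, Liam.
Distance 3: reach Judy, Mona.
The search is exhausted without reaching Frank; it lies in a different component.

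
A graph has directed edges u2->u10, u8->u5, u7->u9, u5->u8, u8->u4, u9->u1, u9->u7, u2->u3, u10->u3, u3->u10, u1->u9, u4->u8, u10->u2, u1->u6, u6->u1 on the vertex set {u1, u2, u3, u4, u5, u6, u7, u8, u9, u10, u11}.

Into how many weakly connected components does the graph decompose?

From u1: component {u1, u6, u7, u9}.
From u2: component {u2, u3, u10}.
From u4: component {u4, u5, u8}.
From u11: component {u11}.
That's 4 components.

4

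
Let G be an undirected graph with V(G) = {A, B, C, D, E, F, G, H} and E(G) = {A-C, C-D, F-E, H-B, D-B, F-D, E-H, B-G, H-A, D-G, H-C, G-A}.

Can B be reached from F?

Explore from F.
Distance 1: reach D, E.
Distance 2: reach B, C, G, H.
Found B.

Yes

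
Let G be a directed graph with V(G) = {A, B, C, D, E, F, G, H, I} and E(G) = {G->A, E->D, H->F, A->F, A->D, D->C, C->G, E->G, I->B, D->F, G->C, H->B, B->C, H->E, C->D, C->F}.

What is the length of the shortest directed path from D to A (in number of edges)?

Distance 0: D.
Distance 1: C, F.
Distance 2: G.
Distance 3: A — contains A.

3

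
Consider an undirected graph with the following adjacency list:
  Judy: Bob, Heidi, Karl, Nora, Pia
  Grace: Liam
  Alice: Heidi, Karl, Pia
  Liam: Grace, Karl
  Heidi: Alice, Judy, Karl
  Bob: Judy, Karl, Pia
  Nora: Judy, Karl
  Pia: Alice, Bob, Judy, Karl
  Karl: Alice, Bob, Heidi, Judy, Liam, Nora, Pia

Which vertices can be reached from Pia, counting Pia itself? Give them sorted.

Alice, Bob, Grace, Heidi, Judy, Karl, Liam, Nora, Pia

Start at Pia.
Its neighbours: Alice, Bob, Judy, Karl.
Then their neighbours: Heidi, Liam, Nora.
Then next layer: Grace.
Every vertex is now reached.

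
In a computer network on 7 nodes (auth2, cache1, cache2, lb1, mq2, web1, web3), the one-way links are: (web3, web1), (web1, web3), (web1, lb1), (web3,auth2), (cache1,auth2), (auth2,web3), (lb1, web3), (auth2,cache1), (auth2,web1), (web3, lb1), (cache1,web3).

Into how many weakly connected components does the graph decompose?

From auth2: component {auth2, cache1, lb1, web1, web3}.
From cache2: component {cache2}.
From mq2: component {mq2}.
That's 3 components.

3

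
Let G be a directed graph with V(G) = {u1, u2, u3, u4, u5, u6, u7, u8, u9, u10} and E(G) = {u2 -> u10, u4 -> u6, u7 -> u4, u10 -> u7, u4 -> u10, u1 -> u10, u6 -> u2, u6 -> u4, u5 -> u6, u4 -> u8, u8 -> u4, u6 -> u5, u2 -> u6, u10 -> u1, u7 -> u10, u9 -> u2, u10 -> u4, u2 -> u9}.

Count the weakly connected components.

2

From u1: component {u1, u2, u4, u5, u6, u7, u8, u9, u10}.
From u3: component {u3}.
That's 2 components.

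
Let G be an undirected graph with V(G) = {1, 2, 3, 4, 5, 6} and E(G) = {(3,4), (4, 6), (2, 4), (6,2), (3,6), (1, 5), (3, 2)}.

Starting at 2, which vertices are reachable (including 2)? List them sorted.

Start at 2.
Its neighbours: 3, 4, 6.
Nothing further is reachable.

2, 3, 4, 6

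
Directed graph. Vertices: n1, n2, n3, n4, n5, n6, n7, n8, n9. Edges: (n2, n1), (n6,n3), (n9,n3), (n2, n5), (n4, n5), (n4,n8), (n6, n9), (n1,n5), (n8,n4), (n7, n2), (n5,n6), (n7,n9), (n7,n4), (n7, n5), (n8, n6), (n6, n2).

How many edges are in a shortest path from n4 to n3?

3

Distance 0: n4.
Distance 1: n5, n8.
Distance 2: n6.
Distance 3: n2, n3, n9 — contains n3.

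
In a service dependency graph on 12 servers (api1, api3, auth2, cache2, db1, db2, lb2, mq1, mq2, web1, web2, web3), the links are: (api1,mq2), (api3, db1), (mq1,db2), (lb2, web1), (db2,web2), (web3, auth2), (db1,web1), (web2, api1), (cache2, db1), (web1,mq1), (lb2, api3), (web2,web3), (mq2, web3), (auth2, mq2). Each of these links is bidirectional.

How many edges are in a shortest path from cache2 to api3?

2

Distance 0: cache2.
Distance 1: db1.
Distance 2: api3, web1 — contains api3.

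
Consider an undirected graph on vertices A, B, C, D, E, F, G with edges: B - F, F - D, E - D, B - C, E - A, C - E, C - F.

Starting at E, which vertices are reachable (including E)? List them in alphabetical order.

Start at E.
Its neighbours: A, C, D.
Then their neighbours: B, F.
Nothing further is reachable.

A, B, C, D, E, F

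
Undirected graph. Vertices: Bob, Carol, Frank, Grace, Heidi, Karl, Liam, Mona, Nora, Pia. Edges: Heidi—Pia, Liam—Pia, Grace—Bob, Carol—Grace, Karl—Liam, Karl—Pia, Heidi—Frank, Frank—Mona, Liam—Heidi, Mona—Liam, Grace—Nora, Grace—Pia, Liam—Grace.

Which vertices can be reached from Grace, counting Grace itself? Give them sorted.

Start at Grace.
Its neighbours: Bob, Carol, Liam, Nora, Pia.
Then their neighbours: Heidi, Karl, Mona.
Then next layer: Frank.
Every vertex is now reached.

Bob, Carol, Frank, Grace, Heidi, Karl, Liam, Mona, Nora, Pia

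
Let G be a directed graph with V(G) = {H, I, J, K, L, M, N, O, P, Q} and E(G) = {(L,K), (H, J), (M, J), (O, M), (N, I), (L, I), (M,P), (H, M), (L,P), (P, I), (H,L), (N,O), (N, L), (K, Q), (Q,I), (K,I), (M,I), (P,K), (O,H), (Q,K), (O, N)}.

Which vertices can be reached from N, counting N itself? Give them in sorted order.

H, I, J, K, L, M, N, O, P, Q

Start at N.
Its neighbours: I, L, O.
Then their neighbours: H, K, M, P.
Then next layer: J, Q.
Every vertex is now reached.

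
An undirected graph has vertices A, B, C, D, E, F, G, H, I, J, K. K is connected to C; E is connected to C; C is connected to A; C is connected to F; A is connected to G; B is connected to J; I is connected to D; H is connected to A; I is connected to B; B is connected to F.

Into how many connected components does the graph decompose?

1

From A: component {A, B, C, D, E, F, G, H, I, J, K}.
That's 1 component.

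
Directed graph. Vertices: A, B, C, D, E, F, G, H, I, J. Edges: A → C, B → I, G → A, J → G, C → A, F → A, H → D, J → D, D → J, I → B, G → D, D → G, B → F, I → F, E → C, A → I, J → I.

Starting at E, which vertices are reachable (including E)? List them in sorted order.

Start at E.
Its neighbours: C.
Then their neighbours: A.
Then next layer: I.
Then next layer: B, F.
Nothing further is reachable.

A, B, C, E, F, I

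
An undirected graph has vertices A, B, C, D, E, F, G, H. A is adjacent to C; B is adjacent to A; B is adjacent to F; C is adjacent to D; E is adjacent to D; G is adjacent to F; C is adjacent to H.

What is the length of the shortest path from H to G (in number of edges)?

5

Distance 0: H.
Distance 1: C.
Distance 2: A, D.
Distance 3: B, E.
Distance 4: F.
Distance 5: G — contains G.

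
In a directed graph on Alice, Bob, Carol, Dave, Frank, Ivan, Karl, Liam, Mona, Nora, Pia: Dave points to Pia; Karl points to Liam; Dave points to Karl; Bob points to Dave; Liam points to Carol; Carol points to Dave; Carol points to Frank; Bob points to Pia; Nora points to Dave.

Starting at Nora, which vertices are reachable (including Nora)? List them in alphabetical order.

Start at Nora.
Its neighbours: Dave.
Then their neighbours: Karl, Pia.
Then next layer: Liam.
Then next layer: Carol.
Then next layer: Frank.
Nothing further is reachable.

Carol, Dave, Frank, Karl, Liam, Nora, Pia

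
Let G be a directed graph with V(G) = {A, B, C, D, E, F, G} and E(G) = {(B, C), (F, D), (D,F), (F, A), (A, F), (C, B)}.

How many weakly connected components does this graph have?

4

From A: component {A, D, F}.
From B: component {B, C}.
From E: component {E}.
From G: component {G}.
That's 4 components.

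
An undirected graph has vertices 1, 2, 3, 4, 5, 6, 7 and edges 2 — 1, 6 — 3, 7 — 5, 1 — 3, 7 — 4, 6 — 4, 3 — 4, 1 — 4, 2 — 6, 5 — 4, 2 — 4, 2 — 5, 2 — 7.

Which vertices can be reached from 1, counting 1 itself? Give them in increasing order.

1, 2, 3, 4, 5, 6, 7

Start at 1.
Its neighbours: 2, 3, 4.
Then their neighbours: 5, 6, 7.
Every vertex is now reached.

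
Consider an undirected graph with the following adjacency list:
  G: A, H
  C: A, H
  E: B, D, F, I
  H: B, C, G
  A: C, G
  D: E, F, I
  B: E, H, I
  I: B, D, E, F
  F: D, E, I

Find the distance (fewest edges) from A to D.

5

Distance 0: A.
Distance 1: C, G.
Distance 2: H.
Distance 3: B.
Distance 4: E, I.
Distance 5: D, F — contains D.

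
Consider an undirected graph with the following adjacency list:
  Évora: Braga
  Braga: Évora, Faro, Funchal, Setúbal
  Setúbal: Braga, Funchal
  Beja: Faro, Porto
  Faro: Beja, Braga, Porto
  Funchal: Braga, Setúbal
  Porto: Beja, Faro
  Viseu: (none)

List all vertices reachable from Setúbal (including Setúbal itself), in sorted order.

Beja, Braga, Évora, Faro, Funchal, Porto, Setúbal

Start at Setúbal.
Its neighbours: Braga, Funchal.
Then their neighbours: Évora, Faro.
Then next layer: Beja, Porto.
Nothing further is reachable.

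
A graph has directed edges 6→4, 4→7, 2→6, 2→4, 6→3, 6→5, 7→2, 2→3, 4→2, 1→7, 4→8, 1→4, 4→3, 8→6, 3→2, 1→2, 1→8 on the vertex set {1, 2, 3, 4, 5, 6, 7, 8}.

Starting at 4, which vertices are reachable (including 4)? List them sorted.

2, 3, 4, 5, 6, 7, 8

Start at 4.
Its neighbours: 2, 3, 7, 8.
Then their neighbours: 6.
Then next layer: 5.
Nothing further is reachable.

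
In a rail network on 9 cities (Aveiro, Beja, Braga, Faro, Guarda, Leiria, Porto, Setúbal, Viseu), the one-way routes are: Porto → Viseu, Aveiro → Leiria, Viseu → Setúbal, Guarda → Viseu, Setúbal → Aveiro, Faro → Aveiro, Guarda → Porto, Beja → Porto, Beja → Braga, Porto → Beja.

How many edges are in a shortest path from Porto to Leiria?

Distance 0: Porto.
Distance 1: Beja, Viseu.
Distance 2: Braga, Setúbal.
Distance 3: Aveiro.
Distance 4: Leiria — contains Leiria.

4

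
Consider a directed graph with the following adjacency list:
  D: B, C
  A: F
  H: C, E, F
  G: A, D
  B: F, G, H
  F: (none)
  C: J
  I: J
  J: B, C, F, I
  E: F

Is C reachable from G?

Explore from G.
Distance 1: reach A, D.
Distance 2: reach B, C, F.
Found C.

Yes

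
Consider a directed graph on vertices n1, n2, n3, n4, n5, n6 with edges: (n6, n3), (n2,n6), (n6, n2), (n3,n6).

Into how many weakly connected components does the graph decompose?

4

From n1: component {n1}.
From n2: component {n2, n3, n6}.
From n4: component {n4}.
From n5: component {n5}.
That's 4 components.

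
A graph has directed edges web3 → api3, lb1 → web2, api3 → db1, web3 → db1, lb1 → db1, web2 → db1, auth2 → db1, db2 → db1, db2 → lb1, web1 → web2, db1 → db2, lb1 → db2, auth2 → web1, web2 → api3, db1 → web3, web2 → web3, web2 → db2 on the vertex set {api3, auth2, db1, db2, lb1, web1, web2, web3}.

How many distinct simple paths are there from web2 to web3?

web2→api3→db1→web3
web2→db1→web3
web2→db2→db1→web3
web2→db2→lb1→db1→web3
web2→web3

5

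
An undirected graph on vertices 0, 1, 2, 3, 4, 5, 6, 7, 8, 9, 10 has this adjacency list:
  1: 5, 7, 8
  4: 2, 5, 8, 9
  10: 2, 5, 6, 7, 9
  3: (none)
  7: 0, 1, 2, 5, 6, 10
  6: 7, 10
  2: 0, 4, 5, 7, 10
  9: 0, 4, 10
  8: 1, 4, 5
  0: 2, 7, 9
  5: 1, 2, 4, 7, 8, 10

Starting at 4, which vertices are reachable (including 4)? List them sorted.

Start at 4.
Its neighbours: 2, 5, 8, 9.
Then their neighbours: 0, 1, 7, 10.
Then next layer: 6.
Nothing further is reachable.

0, 1, 2, 4, 5, 6, 7, 8, 9, 10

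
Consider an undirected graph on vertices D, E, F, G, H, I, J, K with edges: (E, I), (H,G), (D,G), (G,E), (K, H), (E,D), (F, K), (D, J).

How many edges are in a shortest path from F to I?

Distance 0: F.
Distance 1: K.
Distance 2: H.
Distance 3: G.
Distance 4: D, E.
Distance 5: I, J — contains I.

5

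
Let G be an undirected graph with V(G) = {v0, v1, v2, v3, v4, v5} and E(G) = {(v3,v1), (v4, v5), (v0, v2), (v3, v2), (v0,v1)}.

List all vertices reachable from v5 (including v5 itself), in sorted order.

v4, v5

Start at v5.
Its neighbours: v4.
Nothing further is reachable.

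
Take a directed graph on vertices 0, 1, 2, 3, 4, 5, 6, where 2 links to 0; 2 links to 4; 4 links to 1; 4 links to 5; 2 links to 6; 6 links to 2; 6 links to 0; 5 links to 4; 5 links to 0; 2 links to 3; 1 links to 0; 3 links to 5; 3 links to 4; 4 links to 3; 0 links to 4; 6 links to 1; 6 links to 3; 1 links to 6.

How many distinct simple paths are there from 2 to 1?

2→0→4→1
2→3→4→1
2→3→5→0→4→1
2→3→5→4→1
2→4→1
2→6→0→4→1
2→6→1
2→6→3→4→1
2→6→3→5→0→4→1
2→6→3→5→4→1

10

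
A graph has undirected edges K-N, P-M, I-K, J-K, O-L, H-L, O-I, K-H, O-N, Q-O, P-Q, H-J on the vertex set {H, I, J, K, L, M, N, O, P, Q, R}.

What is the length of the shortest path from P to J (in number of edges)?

5

Distance 0: P.
Distance 1: M, Q.
Distance 2: O.
Distance 3: I, L, N.
Distance 4: H, K.
Distance 5: J — contains J.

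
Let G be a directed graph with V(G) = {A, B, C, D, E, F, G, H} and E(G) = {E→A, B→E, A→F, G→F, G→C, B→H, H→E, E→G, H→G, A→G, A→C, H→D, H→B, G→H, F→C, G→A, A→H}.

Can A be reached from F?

No

Explore from F.
Distance 1: reach C.
The search from F is exhausted; no directed path reaches A.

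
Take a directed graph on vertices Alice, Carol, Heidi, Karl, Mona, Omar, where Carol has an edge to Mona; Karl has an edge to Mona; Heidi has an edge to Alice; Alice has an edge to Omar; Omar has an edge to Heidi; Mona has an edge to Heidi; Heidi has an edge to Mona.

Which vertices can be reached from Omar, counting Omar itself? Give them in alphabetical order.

Alice, Heidi, Mona, Omar

Start at Omar.
Its neighbours: Heidi.
Then their neighbours: Alice, Mona.
Nothing further is reachable.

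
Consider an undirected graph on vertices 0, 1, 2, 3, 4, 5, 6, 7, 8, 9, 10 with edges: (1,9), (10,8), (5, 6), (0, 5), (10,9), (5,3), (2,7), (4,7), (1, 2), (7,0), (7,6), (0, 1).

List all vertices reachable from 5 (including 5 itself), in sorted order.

0, 1, 2, 3, 4, 5, 6, 7, 8, 9, 10

Start at 5.
Its neighbours: 0, 3, 6.
Then their neighbours: 1, 7.
Then next layer: 2, 4, 9.
Then next layer: 10.
Then next layer: 8.
Every vertex is now reached.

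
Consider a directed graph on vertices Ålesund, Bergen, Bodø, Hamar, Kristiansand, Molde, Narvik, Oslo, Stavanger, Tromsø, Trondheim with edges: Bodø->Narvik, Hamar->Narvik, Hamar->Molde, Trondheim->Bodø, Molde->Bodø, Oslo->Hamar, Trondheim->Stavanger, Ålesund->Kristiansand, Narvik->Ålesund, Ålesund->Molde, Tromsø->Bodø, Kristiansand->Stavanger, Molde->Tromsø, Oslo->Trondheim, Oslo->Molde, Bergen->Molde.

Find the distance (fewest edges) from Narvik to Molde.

2

Distance 0: Narvik.
Distance 1: Ålesund.
Distance 2: Kristiansand, Molde — contains Molde.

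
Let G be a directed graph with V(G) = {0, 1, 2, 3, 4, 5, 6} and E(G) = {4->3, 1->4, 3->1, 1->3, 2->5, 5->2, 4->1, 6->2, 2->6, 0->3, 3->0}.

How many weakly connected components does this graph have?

From 0: component {0, 1, 3, 4}.
From 2: component {2, 5, 6}.
That's 2 components.

2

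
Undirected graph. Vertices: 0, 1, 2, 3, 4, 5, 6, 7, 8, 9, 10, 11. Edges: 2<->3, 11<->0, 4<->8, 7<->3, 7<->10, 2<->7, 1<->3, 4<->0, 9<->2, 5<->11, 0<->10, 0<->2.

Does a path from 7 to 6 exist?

Explore from 7.
Distance 1: reach 2, 3, 10.
Distance 2: reach 0, 1, 9.
Distance 3: reach 4, 11.
Distance 4: reach 5, 8.
The search is exhausted without reaching 6; it lies in a different component.

No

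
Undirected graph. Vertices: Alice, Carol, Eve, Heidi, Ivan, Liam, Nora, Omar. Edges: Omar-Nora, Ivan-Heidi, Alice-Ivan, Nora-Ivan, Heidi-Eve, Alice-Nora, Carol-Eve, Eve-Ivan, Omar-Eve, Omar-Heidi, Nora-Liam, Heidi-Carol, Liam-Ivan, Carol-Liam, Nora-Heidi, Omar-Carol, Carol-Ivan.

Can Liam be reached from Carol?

Explore from Carol.
Distance 1: reach Eve, Heidi, Ivan, Liam, Omar.
Found Liam.

Yes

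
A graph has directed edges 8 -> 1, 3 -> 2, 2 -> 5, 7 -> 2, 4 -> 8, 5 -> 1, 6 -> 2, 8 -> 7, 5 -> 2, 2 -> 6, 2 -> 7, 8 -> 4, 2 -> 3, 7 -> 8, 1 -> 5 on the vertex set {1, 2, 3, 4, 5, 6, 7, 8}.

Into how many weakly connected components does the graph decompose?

From 1: component {1, 2, 3, 4, 5, 6, 7, 8}.
That's 1 component.

1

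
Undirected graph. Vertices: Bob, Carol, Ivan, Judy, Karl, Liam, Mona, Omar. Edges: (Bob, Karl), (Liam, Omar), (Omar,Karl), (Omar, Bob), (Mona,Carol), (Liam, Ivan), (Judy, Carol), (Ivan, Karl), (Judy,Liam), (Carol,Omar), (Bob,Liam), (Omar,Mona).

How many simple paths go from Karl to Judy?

Karl–Bob–Liam–Judy
Karl–Bob–Liam–Omar–Carol–Judy
Karl–Bob–Liam–Omar–Mona–Carol–Judy
Karl–Bob–Omar–Carol–Judy
Karl–Bob–Omar–Liam–Judy
Karl–Bob–Omar–Mona–Carol–Judy
Karl–Ivan–Liam–Bob–Omar–Carol–Judy
Karl–Ivan–Liam–Bob–Omar–Mona–Carol–Judy
Karl–Ivan–Liam–Judy
Karl–Ivan–Liam–Omar–Carol–Judy
Karl–Ivan–Liam–Omar–Mona–Carol–Judy
Karl–Omar–Bob–Liam–Judy
Karl–Omar–Carol–Judy
Karl–Omar–Liam–Judy
Karl–Omar–Mona–Carol–Judy

15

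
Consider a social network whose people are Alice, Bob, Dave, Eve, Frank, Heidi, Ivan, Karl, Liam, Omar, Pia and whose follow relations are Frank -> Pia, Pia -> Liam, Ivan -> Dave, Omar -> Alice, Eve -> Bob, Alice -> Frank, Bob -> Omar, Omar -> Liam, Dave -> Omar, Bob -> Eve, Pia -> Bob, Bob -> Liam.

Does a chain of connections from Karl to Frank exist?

Karl has no outgoing edges, so nothing is reachable from it.

No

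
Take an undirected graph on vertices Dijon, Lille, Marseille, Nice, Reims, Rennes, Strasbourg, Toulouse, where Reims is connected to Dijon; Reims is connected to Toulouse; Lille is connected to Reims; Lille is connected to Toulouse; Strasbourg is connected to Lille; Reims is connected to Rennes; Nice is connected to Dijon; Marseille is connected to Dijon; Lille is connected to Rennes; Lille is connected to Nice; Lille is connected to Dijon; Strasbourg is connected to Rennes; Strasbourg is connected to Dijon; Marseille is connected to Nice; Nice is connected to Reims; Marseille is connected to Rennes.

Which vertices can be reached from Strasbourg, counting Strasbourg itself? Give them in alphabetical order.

Dijon, Lille, Marseille, Nice, Reims, Rennes, Strasbourg, Toulouse

Start at Strasbourg.
Its neighbours: Dijon, Lille, Rennes.
Then their neighbours: Marseille, Nice, Reims, Toulouse.
Every vertex is now reached.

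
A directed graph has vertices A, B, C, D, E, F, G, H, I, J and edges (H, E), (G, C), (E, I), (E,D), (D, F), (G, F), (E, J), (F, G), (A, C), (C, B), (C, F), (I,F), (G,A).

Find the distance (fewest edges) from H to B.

6

Distance 0: H.
Distance 1: E.
Distance 2: D, I, J.
Distance 3: F.
Distance 4: G.
Distance 5: A, C.
Distance 6: B — contains B.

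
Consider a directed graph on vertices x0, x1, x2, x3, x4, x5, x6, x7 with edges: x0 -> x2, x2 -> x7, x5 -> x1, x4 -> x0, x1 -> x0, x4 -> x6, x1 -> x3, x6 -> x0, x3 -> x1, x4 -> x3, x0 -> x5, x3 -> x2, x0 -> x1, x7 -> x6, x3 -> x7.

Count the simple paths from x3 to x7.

3

x3→x1→x0→x2→x7
x3→x2→x7
x3→x7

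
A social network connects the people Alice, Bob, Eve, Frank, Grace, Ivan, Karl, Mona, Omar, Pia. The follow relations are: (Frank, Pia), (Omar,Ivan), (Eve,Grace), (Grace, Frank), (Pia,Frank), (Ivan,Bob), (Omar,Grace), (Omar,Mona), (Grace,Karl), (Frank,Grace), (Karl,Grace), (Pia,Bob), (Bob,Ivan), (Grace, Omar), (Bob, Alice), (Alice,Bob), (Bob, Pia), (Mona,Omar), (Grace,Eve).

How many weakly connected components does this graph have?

From Alice: component {Alice, Bob, Eve, Frank, Grace, Ivan, Karl, Mona, Omar, Pia}.
That's 1 component.

1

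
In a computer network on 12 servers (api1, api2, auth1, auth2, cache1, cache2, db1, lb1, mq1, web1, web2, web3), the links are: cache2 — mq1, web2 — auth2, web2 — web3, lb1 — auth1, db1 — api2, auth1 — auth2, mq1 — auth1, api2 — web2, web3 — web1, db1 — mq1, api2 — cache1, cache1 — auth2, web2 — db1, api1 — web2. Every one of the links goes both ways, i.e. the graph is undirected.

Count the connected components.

From api1: component {api1, api2, auth1, auth2, cache1, cache2, db1, lb1, mq1, web1, web2, web3}.
That's 1 component.

1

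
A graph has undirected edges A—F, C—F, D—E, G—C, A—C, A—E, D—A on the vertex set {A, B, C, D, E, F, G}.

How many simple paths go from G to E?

4

G–C–A–D–E
G–C–A–E
G–C–F–A–D–E
G–C–F–A–E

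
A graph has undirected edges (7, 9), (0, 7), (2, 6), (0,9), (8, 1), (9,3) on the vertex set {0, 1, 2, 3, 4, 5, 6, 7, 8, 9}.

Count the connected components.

5

From 0: component {0, 3, 7, 9}.
From 1: component {1, 8}.
From 2: component {2, 6}.
From 4: component {4}.
From 5: component {5}.
That's 5 components.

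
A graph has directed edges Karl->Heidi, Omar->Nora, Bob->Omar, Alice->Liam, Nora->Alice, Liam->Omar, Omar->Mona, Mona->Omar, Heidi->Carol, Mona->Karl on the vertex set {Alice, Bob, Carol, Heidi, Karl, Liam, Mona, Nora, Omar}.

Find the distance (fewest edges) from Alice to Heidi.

Distance 0: Alice.
Distance 1: Liam.
Distance 2: Omar.
Distance 3: Mona, Nora.
Distance 4: Karl.
Distance 5: Heidi — contains Heidi.

5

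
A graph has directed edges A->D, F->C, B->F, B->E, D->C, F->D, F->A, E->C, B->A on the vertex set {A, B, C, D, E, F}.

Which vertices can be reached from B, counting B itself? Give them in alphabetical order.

A, B, C, D, E, F

Start at B.
Its neighbours: A, E, F.
Then their neighbours: C, D.
Every vertex is now reached.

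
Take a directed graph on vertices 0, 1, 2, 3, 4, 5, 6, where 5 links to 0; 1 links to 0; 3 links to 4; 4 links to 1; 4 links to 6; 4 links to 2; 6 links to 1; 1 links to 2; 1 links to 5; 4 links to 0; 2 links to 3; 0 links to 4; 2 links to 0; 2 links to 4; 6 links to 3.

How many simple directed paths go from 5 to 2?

5→0→4→1→2
5→0→4→2
5→0→4→6→1→2

3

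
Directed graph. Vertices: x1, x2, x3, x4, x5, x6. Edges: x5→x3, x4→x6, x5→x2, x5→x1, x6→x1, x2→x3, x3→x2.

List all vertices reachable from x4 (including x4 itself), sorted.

x1, x4, x6

Start at x4.
Its neighbours: x6.
Then their neighbours: x1.
Nothing further is reachable.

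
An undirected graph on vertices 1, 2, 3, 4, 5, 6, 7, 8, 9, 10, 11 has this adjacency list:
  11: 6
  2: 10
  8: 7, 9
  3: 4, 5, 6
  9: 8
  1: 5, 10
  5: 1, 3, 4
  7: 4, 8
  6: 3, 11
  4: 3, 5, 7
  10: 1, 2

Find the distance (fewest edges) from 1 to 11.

Distance 0: 1.
Distance 1: 5, 10.
Distance 2: 2, 3, 4.
Distance 3: 6, 7.
Distance 4: 8, 11 — contains 11.

4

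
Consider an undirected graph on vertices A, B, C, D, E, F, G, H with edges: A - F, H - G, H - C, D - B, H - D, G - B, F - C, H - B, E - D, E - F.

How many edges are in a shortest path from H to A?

Distance 0: H.
Distance 1: B, C, D, G.
Distance 2: E, F.
Distance 3: A — contains A.

3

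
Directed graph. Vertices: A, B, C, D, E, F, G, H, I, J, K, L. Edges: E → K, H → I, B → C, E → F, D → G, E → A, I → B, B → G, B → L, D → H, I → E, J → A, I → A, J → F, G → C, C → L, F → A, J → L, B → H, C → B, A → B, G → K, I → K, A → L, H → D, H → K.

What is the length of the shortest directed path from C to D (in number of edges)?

Distance 0: C.
Distance 1: B, L.
Distance 2: G, H.
Distance 3: D, I, K — contains D.

3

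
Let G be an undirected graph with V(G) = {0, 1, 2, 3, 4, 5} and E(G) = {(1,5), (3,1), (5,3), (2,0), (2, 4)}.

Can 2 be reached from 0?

Yes

Explore from 0.
Distance 1: reach 2.
Found 2.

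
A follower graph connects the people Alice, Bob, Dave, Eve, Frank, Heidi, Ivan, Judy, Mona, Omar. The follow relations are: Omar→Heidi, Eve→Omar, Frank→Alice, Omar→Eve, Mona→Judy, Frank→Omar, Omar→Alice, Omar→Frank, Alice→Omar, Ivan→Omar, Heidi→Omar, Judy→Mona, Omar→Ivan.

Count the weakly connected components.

4

From Alice: component {Alice, Eve, Frank, Heidi, Ivan, Omar}.
From Bob: component {Bob}.
From Dave: component {Dave}.
From Judy: component {Judy, Mona}.
That's 4 components.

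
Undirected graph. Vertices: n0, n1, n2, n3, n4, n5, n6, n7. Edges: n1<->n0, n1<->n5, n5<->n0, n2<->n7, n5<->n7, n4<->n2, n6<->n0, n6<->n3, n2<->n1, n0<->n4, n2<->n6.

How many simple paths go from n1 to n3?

10

n1–n0–n4–n2–n6–n3
n1–n0–n5–n7–n2–n6–n3
n1–n0–n6–n3
n1–n2–n4–n0–n6–n3
n1–n2–n6–n3
n1–n2–n7–n5–n0–n6–n3
n1–n5–n0–n4–n2–n6–n3
n1–n5–n0–n6–n3
n1–n5–n7–n2–n4–n0–n6–n3
n1–n5–n7–n2–n6–n3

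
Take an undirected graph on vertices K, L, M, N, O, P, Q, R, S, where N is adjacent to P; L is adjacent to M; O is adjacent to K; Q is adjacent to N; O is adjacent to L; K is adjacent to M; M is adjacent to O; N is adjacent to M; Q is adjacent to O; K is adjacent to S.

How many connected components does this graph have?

From K: component {K, L, M, N, O, P, Q, S}.
From R: component {R}.
That's 2 components.

2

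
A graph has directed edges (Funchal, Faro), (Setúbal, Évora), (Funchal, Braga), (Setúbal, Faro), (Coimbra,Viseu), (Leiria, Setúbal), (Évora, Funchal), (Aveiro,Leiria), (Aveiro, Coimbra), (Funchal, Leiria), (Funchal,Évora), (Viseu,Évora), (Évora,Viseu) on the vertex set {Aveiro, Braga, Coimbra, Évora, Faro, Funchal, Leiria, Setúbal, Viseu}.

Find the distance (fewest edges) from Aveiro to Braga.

5

Distance 0: Aveiro.
Distance 1: Coimbra, Leiria.
Distance 2: Setúbal, Viseu.
Distance 3: Évora, Faro.
Distance 4: Funchal.
Distance 5: Braga — contains Braga.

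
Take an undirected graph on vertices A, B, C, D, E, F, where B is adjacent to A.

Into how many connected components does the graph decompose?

5

From A: component {A, B}.
From C: component {C}.
From D: component {D}.
From E: component {E}.
From F: component {F}.
That's 5 components.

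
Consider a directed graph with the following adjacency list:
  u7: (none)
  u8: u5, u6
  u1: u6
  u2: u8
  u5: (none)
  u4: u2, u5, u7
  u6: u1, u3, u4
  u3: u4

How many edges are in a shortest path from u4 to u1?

Distance 0: u4.
Distance 1: u2, u5, u7.
Distance 2: u8.
Distance 3: u6.
Distance 4: u1, u3 — contains u1.

4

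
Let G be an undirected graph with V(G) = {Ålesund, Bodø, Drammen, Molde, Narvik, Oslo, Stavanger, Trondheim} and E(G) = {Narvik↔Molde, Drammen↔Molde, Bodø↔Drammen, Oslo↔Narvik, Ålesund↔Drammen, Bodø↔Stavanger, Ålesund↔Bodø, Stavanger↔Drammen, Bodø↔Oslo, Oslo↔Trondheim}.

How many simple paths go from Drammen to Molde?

4

Drammen–Ålesund–Bodø–Oslo–Narvik–Molde
Drammen–Bodø–Oslo–Narvik–Molde
Drammen–Molde
Drammen–Stavanger–Bodø–Oslo–Narvik–Molde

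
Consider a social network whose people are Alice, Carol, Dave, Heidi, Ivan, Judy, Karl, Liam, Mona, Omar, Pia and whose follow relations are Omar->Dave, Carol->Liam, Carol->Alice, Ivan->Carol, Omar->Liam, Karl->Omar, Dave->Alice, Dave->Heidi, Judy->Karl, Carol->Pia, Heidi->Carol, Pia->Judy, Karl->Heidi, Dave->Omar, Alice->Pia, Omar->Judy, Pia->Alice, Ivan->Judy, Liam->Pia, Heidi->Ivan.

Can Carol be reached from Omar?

Yes

Explore from Omar.
Distance 1: reach Dave, Judy, Liam.
Distance 2: reach Alice, Heidi, Karl, Pia.
Distance 3: reach Carol, Ivan.
Found Carol.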